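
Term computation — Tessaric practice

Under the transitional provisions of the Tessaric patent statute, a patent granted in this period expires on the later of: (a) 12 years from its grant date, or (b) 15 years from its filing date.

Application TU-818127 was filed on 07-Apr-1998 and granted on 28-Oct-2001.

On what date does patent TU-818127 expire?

2013-10-28

(a) grant + 12 years → 28 October 2013.
(b) filing + 15 years → 7 April 2013.
Later of the two: 28 October 2013.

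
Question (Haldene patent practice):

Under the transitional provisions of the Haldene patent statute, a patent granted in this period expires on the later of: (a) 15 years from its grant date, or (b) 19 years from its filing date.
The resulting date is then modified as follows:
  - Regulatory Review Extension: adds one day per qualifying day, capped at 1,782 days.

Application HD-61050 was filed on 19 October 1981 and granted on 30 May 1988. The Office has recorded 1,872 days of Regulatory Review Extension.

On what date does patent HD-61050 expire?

April 15, 2008

(a) grant + 15 years → 30 May 2003.
(b) filing + 19 years → 19 October 2000.
Later of the two: 30 May 2003.
Regulatory Review Extension: 1872 days claimed exceeds the 1782-day cap, so +1782 days → 15 April 2008.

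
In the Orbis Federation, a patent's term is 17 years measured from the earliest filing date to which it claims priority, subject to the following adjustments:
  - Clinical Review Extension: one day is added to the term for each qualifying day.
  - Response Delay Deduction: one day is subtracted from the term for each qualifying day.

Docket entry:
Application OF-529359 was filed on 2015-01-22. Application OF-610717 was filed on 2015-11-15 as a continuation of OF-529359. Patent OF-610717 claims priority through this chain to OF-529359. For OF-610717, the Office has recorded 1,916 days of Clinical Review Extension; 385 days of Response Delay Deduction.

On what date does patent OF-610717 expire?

Earliest priority filing: 22 January 2015.
Base term: 22 January 2015 + 17 years → 22 January 2032.
Clinical Review Extension: +1916 days → 21 April 2037.
Response Delay Deduction: −385 days → 1 April 2036.

2036-04-01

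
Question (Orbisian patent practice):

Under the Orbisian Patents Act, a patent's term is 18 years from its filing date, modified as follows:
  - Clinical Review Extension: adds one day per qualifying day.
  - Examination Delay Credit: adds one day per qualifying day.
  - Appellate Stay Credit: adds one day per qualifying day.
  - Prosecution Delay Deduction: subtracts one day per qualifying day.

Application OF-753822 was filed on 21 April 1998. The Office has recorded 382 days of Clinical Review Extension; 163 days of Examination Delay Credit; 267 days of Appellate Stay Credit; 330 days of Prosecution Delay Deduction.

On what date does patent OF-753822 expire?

Base term: filing date + 18 years → 21 April 2016.
Clinical Review Extension: +382 days → 8 May 2017.
Examination Delay Credit: +163 days → 18 October 2017.
Appellate Stay Credit: +267 days → 12 July 2018.
Prosecution Delay Deduction: −330 days → 16 August 2017.

2017-08-16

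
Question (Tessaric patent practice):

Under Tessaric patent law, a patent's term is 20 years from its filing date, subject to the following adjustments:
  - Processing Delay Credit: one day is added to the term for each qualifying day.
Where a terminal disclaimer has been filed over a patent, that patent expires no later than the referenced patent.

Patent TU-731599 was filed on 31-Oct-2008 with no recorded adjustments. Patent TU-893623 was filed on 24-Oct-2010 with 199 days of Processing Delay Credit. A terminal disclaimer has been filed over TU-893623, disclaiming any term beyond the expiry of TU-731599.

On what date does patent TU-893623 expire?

October 31, 2028

Natural term of TU-893623:
  Base: filing + 20 years → 24 October 2030.
  Processing Delay Credit: +199 days → 11 May 2031.
Expiry of referenced patent TU-731599:
  Base: filing + 20 years → 31 October 2028.
Terminal disclaimer: TU-893623 expires on the earlier of 11 May 2031 and 31 October 2028.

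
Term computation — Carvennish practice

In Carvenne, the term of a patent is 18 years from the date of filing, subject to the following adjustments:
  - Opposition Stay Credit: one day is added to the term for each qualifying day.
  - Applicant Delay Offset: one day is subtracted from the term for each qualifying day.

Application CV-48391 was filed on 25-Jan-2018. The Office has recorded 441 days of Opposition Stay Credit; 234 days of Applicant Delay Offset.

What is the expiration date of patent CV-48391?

Base term: filing date + 18 years → 25 January 2036.
Opposition Stay Credit: +441 days → 10 April 2037.
Applicant Delay Offset: −234 days → 19 August 2036.

2036-08-19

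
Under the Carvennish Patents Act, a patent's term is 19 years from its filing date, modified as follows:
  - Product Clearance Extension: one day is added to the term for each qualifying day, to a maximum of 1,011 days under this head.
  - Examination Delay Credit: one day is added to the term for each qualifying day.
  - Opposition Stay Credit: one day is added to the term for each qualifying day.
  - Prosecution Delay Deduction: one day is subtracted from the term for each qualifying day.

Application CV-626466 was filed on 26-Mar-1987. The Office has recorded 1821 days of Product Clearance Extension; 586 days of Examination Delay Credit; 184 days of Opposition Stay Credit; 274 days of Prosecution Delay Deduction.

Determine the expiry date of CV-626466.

2010-05-11

Base term: filing date + 19 years → 26 March 2006.
Product Clearance Extension: 1821 days claimed exceeds the 1011-day cap, so +1011 days → 31 December 2008.
Examination Delay Credit: +586 days → 9 August 2010.
Opposition Stay Credit: +184 days → 9 February 2011.
Prosecution Delay Deduction: −274 days → 11 May 2010.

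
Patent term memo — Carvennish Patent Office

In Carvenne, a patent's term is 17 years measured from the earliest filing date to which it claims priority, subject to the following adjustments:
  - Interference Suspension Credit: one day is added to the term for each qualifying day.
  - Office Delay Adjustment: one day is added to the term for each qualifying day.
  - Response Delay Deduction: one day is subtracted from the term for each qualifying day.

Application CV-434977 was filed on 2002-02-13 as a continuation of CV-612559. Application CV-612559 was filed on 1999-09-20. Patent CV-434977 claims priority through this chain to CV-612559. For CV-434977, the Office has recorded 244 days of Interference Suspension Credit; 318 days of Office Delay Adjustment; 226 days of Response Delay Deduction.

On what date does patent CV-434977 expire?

2017-08-22

Earliest priority filing: 20 September 1999.
Base term: 20 September 1999 + 17 years → 20 September 2016.
Interference Suspension Credit: +244 days → 22 May 2017.
Office Delay Adjustment: +318 days → 5 April 2018.
Response Delay Deduction: −226 days → 22 August 2017.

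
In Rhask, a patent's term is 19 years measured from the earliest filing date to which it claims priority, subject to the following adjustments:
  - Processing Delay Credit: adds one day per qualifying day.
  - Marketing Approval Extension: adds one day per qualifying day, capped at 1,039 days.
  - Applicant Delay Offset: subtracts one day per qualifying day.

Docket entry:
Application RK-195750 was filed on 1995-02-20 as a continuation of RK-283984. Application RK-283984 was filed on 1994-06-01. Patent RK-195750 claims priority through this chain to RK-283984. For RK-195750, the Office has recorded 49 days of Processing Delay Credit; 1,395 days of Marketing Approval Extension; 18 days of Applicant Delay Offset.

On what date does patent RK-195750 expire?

2016-05-06

Earliest priority filing: 1 June 1994.
Base term: 1 June 1994 + 19 years → 1 June 2013.
Processing Delay Credit: +49 days → 20 July 2013.
Marketing Approval Extension: 1395 days claimed exceeds the 1039-day cap, so +1039 days → 24 May 2016.
Applicant Delay Offset: −18 days → 6 May 2016.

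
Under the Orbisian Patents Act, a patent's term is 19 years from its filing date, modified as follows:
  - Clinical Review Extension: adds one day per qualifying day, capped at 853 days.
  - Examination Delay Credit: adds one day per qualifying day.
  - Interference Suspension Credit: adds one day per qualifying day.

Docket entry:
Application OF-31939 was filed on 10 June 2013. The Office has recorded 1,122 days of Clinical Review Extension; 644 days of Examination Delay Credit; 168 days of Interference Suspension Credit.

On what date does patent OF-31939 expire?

Base term: filing date + 19 years → 10 June 2032.
Clinical Review Extension: 1122 days claimed exceeds the 853-day cap, so +853 days → 11 October 2034.
Examination Delay Credit: +644 days → 16 July 2036.
Interference Suspension Credit: +168 days → 31 December 2036.

December 31, 2036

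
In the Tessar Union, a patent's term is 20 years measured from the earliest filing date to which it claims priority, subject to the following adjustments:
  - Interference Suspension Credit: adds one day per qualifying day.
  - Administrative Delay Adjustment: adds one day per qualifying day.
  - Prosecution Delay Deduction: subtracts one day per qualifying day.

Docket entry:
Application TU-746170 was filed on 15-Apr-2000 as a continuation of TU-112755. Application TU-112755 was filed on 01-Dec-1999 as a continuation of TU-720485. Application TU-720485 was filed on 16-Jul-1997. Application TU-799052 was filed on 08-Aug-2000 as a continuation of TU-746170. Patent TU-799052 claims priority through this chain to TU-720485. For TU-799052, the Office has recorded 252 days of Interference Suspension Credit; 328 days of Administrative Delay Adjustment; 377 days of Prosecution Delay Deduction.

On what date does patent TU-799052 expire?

Earliest priority filing: 16 July 1997.
Base term: 16 July 1997 + 20 years → 16 July 2017.
Interference Suspension Credit: +252 days → 25 March 2018.
Administrative Delay Adjustment: +328 days → 16 February 2019.
Prosecution Delay Deduction: −377 days → 4 February 2018.

February 4, 2018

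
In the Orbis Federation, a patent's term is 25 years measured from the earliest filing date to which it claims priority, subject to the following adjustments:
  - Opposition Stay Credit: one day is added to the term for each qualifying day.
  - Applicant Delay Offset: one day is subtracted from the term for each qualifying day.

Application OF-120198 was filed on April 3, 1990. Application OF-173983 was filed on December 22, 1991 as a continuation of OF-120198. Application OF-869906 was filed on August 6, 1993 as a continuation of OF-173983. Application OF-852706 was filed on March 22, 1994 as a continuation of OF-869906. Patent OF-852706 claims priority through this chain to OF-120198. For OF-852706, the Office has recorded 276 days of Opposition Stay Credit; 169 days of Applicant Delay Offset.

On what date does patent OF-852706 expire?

Earliest priority filing: 3 April 1990.
Base term: 3 April 1990 + 25 years → 3 April 2015.
Opposition Stay Credit: +276 days → 4 January 2016.
Applicant Delay Offset: −169 days → 19 July 2015.

2015-07-19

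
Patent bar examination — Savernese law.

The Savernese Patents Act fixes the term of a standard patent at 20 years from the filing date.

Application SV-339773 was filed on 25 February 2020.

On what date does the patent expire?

2040-02-25

Filing date + 20 years → 25 February 2040.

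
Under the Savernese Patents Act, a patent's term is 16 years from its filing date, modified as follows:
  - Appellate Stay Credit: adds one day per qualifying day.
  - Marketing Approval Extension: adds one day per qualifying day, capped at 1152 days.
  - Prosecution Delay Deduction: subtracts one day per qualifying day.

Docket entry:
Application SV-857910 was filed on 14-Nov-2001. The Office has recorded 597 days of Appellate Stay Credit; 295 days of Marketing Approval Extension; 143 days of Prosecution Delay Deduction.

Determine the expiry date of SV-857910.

Base term: filing date + 16 years → 14 November 2017.
Appellate Stay Credit: +597 days → 4 July 2019.
Marketing Approval Extension: 295 days (within the 1152-day cap) → +295 days → 24 April 2020.
Prosecution Delay Deduction: −143 days → 3 December 2019.

December 3, 2019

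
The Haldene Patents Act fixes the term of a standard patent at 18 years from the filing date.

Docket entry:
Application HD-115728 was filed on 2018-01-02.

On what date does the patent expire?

Filing date + 18 years → 2 January 2036.

2036-01-02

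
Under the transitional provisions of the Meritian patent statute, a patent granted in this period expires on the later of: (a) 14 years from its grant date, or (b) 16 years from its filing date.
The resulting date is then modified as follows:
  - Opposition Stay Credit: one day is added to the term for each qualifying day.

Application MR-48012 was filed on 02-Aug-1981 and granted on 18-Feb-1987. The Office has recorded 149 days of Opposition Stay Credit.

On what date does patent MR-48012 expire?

(a) grant + 14 years → 18 February 2001.
(b) filing + 16 years → 2 August 1997.
Later of the two: 18 February 2001.
Opposition Stay Credit: +149 days → 17 July 2001.

July 17, 2001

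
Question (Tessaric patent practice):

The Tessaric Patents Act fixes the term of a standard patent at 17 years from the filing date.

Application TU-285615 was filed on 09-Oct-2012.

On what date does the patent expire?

October 9, 2029

Filing date + 17 years → 9 October 2029.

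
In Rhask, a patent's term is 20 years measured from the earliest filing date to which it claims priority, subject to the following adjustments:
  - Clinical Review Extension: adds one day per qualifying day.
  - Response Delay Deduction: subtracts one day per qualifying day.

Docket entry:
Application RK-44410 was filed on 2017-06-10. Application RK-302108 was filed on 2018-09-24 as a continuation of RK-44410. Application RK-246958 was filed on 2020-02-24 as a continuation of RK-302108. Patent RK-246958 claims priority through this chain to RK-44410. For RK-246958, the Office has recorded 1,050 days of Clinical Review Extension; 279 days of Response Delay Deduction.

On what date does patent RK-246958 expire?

Earliest priority filing: 10 June 2017.
Base term: 10 June 2017 + 20 years → 10 June 2037.
Clinical Review Extension: +1050 days → 25 April 2040.
Response Delay Deduction: −279 days → 21 July 2039.

July 21, 2039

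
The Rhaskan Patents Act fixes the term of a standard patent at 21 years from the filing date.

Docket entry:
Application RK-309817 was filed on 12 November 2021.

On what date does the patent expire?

Filing date + 21 years → 12 November 2042.

2042-11-12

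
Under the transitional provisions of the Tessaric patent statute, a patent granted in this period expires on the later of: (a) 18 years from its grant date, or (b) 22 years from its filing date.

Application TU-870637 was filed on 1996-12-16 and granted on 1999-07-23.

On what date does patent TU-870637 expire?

2018-12-16

(a) grant + 18 years → 23 July 2017.
(b) filing + 22 years → 16 December 2018.
Later of the two: 16 December 2018.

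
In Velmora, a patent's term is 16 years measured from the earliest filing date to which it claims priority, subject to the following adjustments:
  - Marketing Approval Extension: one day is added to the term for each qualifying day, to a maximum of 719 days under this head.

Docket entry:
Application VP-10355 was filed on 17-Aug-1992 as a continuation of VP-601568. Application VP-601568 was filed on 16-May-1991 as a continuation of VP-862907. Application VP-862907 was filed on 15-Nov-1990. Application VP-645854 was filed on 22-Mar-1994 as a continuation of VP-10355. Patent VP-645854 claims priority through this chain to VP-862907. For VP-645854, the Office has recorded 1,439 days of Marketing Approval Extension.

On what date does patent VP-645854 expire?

2008-11-03

Earliest priority filing: 15 November 1990.
Base term: 15 November 1990 + 16 years → 15 November 2006.
Marketing Approval Extension: 1439 days claimed exceeds the 719-day cap, so +719 days → 3 November 2008.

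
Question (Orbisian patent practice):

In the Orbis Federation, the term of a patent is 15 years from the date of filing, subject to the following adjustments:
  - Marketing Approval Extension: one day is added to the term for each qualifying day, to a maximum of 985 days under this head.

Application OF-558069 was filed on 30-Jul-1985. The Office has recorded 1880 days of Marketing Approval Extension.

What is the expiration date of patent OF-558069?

Base term: filing date + 15 years → 30 July 2000.
Marketing Approval Extension: 1880 days claimed exceeds the 985-day cap, so +985 days → 11 April 2003.

2003-04-11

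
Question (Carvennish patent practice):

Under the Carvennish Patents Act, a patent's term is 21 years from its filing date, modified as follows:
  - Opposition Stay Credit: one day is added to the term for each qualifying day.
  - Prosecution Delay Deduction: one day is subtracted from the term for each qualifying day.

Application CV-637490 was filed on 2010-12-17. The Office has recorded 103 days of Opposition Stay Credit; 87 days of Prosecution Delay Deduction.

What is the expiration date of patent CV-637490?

January 2, 2032

Base term: filing date + 21 years → 17 December 2031.
Opposition Stay Credit: +103 days → 29 March 2032.
Prosecution Delay Deduction: −87 days → 2 January 2032.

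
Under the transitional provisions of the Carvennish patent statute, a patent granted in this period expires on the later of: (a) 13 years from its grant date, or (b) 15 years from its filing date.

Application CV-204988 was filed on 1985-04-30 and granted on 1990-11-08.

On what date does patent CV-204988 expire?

2003-11-08

(a) grant + 13 years → 8 November 2003.
(b) filing + 15 years → 30 April 2000.
Later of the two: 8 November 2003.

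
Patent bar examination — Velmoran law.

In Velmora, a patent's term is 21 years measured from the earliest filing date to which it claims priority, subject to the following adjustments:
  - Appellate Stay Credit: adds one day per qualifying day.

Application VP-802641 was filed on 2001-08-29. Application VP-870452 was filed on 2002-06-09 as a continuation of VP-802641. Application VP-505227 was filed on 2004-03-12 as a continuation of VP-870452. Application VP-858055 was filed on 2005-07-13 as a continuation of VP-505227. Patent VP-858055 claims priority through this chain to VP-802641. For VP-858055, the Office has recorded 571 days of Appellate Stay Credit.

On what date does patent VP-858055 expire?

2024-03-22

Earliest priority filing: 29 August 2001.
Base term: 29 August 2001 + 21 years → 29 August 2022.
Appellate Stay Credit: +571 days → 22 March 2024.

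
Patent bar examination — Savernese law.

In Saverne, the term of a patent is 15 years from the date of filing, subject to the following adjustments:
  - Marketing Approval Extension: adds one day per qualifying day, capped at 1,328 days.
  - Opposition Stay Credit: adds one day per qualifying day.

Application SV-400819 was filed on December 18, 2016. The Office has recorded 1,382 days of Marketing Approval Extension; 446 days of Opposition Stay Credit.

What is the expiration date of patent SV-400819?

Base term: filing date + 15 years → 18 December 2031.
Marketing Approval Extension: 1382 days claimed exceeds the 1328-day cap, so +1328 days → 7 August 2035.
Opposition Stay Credit: +446 days → 26 October 2036.

October 26, 2036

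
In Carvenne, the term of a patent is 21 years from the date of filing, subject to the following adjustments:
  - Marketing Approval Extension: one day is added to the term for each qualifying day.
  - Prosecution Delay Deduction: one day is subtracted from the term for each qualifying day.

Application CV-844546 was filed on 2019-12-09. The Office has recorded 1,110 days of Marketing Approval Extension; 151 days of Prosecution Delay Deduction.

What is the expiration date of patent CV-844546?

Base term: filing date + 21 years → 9 December 2040.
Marketing Approval Extension: +1110 days → 24 December 2043.
Prosecution Delay Deduction: −151 days → 26 July 2043.

July 26, 2043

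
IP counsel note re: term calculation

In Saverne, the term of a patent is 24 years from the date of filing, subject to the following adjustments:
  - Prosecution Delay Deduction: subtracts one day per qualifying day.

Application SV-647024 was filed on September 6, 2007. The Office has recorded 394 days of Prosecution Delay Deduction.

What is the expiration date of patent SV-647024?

2030-08-08

Base term: filing date + 24 years → 6 September 2031.
Prosecution Delay Deduction: −394 days → 8 August 2030.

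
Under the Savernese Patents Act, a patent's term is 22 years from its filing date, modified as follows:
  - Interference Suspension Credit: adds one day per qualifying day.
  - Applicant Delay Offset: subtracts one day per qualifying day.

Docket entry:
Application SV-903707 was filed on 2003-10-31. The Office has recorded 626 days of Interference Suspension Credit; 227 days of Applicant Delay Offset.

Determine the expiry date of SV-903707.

Base term: filing date + 22 years → 31 October 2025.
Interference Suspension Credit: +626 days → 19 July 2027.
Applicant Delay Offset: −227 days → 4 December 2026.

December 4, 2026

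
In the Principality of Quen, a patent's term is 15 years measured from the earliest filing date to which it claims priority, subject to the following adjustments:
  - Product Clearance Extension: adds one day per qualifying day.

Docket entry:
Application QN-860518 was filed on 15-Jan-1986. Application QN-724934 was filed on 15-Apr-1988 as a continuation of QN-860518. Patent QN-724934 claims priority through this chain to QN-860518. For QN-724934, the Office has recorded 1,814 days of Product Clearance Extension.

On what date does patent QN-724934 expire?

Earliest priority filing: 15 January 1986.
Base term: 15 January 1986 + 15 years → 15 January 2001.
Product Clearance Extension: +1814 days → 3 January 2006.

2006-01-03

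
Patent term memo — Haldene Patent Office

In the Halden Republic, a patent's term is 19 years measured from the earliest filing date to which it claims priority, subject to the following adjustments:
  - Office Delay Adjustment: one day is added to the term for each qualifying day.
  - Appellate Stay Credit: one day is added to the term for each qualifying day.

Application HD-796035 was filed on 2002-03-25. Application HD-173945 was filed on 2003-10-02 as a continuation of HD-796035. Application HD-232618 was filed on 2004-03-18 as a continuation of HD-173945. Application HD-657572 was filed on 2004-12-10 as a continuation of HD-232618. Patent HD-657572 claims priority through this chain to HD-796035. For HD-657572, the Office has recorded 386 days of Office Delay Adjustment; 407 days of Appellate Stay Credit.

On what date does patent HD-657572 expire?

2023-05-27

Earliest priority filing: 25 March 2002.
Base term: 25 March 2002 + 19 years → 25 March 2021.
Office Delay Adjustment: +386 days → 15 April 2022.
Appellate Stay Credit: +407 days → 27 May 2023.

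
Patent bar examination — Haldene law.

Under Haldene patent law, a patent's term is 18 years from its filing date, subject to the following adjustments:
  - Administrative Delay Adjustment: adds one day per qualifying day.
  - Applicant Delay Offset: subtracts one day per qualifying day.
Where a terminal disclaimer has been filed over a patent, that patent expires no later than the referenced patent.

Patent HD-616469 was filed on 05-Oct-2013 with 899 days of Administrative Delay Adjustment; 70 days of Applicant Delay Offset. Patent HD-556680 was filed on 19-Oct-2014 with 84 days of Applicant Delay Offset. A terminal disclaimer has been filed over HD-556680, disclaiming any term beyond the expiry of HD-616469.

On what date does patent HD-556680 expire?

2032-07-27

Natural term of HD-556680:
  Base: filing + 18 years → 19 October 2032.
  Applicant Delay Offset: −84 days → 27 July 2032.
Expiry of referenced patent HD-616469:
  Base: filing + 18 years → 5 October 2031.
  Administrative Delay Adjustment: +899 days → 22 March 2034.
  Applicant Delay Offset: −70 days → 11 January 2034.
Terminal disclaimer: HD-556680 expires on the earlier of 27 July 2032 and 11 January 2034.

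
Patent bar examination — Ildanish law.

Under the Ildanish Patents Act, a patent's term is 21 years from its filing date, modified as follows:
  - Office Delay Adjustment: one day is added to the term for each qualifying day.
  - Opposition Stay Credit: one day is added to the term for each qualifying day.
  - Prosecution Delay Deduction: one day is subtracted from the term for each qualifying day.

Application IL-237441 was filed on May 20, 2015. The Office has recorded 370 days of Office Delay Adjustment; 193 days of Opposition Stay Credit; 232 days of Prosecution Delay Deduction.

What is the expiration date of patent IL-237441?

Base term: filing date + 21 years → 20 May 2036.
Office Delay Adjustment: +370 days → 25 May 2037.
Opposition Stay Credit: +193 days → 4 December 2037.
Prosecution Delay Deduction: −232 days → 16 April 2037.

2037-04-16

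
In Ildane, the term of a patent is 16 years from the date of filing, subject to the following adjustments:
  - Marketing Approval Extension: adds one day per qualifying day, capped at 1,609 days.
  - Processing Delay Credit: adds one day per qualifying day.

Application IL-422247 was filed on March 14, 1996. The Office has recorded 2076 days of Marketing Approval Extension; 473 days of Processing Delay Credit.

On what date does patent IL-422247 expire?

Base term: filing date + 16 years → 14 March 2012.
Marketing Approval Extension: 2076 days claimed exceeds the 1609-day cap, so +1609 days → 9 August 2016.
Processing Delay Credit: +473 days → 25 November 2017.

2017-11-25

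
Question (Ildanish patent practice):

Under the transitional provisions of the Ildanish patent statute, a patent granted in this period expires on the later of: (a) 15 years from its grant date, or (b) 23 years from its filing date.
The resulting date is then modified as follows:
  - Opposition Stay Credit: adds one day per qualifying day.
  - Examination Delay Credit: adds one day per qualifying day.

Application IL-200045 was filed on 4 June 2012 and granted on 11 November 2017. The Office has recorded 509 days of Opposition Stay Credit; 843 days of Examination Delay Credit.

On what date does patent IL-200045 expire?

2039-02-15

(a) grant + 15 years → 11 November 2032.
(b) filing + 23 years → 4 June 2035.
Later of the two: 4 June 2035.
Opposition Stay Credit: +509 days → 25 October 2036.
Examination Delay Credit: +843 days → 15 February 2039.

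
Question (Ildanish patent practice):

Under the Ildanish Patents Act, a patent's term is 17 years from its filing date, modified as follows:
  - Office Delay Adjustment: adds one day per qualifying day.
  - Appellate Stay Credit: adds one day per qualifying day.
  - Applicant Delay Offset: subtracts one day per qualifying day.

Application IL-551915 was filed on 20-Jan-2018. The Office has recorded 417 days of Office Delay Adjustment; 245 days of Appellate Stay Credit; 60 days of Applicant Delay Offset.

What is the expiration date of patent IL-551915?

Base term: filing date + 17 years → 20 January 2035.
Office Delay Adjustment: +417 days → 12 March 2036.
Appellate Stay Credit: +245 days → 12 November 2036.
Applicant Delay Offset: −60 days → 13 September 2036.

September 13, 2036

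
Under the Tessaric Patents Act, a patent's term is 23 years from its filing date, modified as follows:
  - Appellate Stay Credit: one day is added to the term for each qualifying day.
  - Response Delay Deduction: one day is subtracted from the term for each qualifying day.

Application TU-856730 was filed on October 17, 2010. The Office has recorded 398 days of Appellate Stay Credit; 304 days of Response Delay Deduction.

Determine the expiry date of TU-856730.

Base term: filing date + 23 years → 17 October 2033.
Appellate Stay Credit: +398 days → 19 November 2034.
Response Delay Deduction: −304 days → 19 January 2034.

2034-01-19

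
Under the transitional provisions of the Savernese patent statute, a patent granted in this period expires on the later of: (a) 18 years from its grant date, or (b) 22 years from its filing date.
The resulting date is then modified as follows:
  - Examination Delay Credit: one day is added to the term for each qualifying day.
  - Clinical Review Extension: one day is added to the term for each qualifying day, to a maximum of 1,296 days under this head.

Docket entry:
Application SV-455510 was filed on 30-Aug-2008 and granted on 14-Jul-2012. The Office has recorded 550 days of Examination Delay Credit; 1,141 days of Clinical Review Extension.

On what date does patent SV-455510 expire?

(a) grant + 18 years → 14 July 2030.
(b) filing + 22 years → 30 August 2030.
Later of the two: 30 August 2030.
Examination Delay Credit: +550 days → 2 March 2032.
Clinical Review Extension: 1141 days (within the 1296-day cap) → +1141 days → 17 April 2035.

2035-04-17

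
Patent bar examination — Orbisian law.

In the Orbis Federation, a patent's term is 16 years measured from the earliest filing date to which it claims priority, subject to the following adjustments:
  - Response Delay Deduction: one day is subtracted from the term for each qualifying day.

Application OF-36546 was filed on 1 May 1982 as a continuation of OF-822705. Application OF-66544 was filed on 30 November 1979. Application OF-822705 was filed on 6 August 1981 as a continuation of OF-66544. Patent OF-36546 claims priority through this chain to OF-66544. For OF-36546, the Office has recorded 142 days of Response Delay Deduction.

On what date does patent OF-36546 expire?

July 11, 1995

Earliest priority filing: 30 November 1979.
Base term: 30 November 1979 + 16 years → 30 November 1995.
Response Delay Deduction: −142 days → 11 July 1995.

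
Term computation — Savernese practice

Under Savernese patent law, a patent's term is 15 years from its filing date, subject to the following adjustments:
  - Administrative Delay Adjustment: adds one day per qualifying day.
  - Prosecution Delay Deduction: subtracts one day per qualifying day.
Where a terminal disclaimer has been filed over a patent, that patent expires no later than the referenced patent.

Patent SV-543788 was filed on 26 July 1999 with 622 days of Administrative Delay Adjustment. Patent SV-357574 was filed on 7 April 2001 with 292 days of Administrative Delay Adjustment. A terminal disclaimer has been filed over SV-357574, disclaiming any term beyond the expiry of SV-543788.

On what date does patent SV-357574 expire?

April 8, 2016

Natural term of SV-357574:
  Base: filing + 15 years → 7 April 2016.
  Administrative Delay Adjustment: +292 days → 24 January 2017.
Expiry of referenced patent SV-543788:
  Base: filing + 15 years → 26 July 2014.
  Administrative Delay Adjustment: +622 days → 8 April 2016.
Terminal disclaimer: SV-357574 expires on the earlier of 24 January 2017 and 8 April 2016.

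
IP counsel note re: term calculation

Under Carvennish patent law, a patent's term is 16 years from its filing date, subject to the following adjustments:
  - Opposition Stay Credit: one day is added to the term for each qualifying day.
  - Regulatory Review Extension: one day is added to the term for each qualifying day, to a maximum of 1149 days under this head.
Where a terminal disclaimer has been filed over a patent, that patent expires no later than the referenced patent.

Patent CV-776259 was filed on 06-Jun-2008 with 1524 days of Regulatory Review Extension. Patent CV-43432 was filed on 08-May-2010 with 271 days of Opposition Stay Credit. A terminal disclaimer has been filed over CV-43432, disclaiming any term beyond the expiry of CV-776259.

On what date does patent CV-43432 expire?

2027-02-03

Natural term of CV-43432:
  Base: filing + 16 years → 8 May 2026.
  Opposition Stay Credit: +271 days → 3 February 2027.
Expiry of referenced patent CV-776259:
  Base: filing + 16 years → 6 June 2024.
  Regulatory Review Extension: 1524 days claimed exceeds the 1149-day cap, so +1149 days → 30 July 2027.
Terminal disclaimer: CV-43432 expires on the earlier of 3 February 2027 and 30 July 2027.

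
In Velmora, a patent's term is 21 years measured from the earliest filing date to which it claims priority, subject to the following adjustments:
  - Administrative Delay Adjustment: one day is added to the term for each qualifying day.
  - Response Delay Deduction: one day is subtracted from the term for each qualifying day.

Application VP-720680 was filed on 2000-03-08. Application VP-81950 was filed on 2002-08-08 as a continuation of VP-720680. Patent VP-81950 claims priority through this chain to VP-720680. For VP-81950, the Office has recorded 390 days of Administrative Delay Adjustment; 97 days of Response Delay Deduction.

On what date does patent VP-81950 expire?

Earliest priority filing: 8 March 2000.
Base term: 8 March 2000 + 21 years → 8 March 2021.
Administrative Delay Adjustment: +390 days → 2 April 2022.
Response Delay Deduction: −97 days → 26 December 2021.

December 26, 2021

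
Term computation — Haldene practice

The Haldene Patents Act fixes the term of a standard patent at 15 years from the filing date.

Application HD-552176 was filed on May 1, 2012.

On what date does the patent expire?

May 1, 2027

Filing date + 15 years → 1 May 2027.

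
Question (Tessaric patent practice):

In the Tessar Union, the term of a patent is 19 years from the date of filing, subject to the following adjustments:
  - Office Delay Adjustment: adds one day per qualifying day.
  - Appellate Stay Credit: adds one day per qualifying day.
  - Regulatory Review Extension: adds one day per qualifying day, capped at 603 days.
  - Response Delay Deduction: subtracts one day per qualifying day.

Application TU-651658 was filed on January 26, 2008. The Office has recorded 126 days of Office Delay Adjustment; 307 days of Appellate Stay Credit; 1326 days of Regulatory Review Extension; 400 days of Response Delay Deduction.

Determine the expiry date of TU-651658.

Base term: filing date + 19 years → 26 January 2027.
Office Delay Adjustment: +126 days → 1 June 2027.
Appellate Stay Credit: +307 days → 3 April 2028.
Regulatory Review Extension: 1326 days claimed exceeds the 603-day cap, so +603 days → 27 November 2029.
Response Delay Deduction: −400 days → 23 October 2028.

2028-10-23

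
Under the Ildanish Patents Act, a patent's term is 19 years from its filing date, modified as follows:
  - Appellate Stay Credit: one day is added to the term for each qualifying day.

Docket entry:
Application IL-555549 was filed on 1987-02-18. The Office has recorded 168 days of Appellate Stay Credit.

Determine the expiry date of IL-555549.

Base term: filing date + 19 years → 18 February 2006.
Appellate Stay Credit: +168 days → 5 August 2006.

2006-08-05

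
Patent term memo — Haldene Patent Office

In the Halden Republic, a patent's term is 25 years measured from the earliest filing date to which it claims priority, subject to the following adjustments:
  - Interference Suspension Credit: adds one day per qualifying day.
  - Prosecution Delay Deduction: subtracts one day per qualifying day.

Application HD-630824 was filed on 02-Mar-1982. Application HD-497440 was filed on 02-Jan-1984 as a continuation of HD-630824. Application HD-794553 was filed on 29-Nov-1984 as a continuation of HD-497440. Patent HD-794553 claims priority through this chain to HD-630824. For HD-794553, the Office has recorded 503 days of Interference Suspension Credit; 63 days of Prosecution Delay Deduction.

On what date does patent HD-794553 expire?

Earliest priority filing: 2 March 1982.
Base term: 2 March 1982 + 25 years → 2 March 2007.
Interference Suspension Credit: +503 days → 17 July 2008.
Prosecution Delay Deduction: −63 days → 15 May 2008.

May 15, 2008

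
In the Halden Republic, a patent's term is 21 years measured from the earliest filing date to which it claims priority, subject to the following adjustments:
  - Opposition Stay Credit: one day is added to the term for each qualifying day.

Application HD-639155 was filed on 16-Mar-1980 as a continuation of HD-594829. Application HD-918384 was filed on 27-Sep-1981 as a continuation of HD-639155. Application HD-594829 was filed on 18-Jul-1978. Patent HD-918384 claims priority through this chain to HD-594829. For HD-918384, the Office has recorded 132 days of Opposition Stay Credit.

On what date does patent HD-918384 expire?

Earliest priority filing: 18 July 1978.
Base term: 18 July 1978 + 21 years → 18 July 1999.
Opposition Stay Credit: +132 days → 27 November 1999.

November 27, 1999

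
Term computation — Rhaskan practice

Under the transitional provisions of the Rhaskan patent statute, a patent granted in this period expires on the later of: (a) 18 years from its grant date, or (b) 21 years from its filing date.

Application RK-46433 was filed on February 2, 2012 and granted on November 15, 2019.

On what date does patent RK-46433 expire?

(a) grant + 18 years → 15 November 2037.
(b) filing + 21 years → 2 February 2033.
Later of the two: 15 November 2037.

November 15, 2037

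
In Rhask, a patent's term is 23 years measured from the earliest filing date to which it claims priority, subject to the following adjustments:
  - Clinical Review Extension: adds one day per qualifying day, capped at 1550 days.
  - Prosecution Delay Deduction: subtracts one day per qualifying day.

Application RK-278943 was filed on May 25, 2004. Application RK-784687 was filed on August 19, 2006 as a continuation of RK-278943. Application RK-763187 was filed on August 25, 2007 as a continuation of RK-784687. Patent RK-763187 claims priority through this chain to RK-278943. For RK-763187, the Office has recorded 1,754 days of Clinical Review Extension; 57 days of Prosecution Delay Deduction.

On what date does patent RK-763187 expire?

2031-06-26

Earliest priority filing: 25 May 2004.
Base term: 25 May 2004 + 23 years → 25 May 2027.
Clinical Review Extension: 1754 days claimed exceeds the 1550-day cap, so +1550 days → 22 August 2031.
Prosecution Delay Deduction: −57 days → 26 June 2031.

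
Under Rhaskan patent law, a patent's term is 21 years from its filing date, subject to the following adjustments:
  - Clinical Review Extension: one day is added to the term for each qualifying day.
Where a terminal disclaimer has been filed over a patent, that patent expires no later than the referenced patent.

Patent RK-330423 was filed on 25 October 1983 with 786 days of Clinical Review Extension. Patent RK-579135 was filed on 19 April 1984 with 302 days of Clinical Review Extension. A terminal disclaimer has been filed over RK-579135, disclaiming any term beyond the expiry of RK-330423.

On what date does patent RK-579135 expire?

Natural term of RK-579135:
  Base: filing + 21 years → 19 April 2005.
  Clinical Review Extension: +302 days → 15 February 2006.
Expiry of referenced patent RK-330423:
  Base: filing + 21 years → 25 October 2004.
  Clinical Review Extension: +786 days → 20 December 2006.
Terminal disclaimer: RK-579135 expires on the earlier of 15 February 2006 and 20 December 2006.

2006-02-15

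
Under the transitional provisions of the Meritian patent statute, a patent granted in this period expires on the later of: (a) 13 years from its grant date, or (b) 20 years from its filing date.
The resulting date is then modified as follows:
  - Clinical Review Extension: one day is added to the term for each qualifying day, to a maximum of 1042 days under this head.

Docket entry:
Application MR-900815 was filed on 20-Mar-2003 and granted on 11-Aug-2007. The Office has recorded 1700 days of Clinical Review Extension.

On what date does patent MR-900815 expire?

2026-01-25

(a) grant + 13 years → 11 August 2020.
(b) filing + 20 years → 20 March 2023.
Later of the two: 20 March 2023.
Clinical Review Extension: 1700 days claimed exceeds the 1042-day cap, so +1042 days → 25 January 2026.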